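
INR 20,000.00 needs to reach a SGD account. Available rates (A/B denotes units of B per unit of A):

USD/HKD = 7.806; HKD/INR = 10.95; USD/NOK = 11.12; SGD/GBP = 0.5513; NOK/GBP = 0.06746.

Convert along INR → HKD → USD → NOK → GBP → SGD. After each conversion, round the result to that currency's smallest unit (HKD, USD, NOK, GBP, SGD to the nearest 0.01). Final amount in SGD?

SGD 318.37

INR 20,000.00 ÷ 10.95 = HKD 1,826.48
HKD 1,826.48 ÷ 7.806 = USD 233.98
USD 233.98 × 11.12 = NOK 2,601.86
NOK 2,601.86 × 0.06746 = GBP 175.52
GBP 175.52 ÷ 0.5513 = SGD 318.37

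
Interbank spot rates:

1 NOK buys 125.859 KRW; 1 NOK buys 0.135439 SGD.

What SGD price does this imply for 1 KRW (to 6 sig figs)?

1 KRW ÷ 125.859 = 0.0079454 NOK
0.0079454 NOK × 0.135439 = 0.00107612 SGD

KRW/SGD = 0.00107612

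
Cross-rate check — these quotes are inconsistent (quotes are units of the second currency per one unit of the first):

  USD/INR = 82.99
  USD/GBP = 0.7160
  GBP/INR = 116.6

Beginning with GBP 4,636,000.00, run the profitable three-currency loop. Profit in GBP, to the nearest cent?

Profitable loop is GBP → INR → USD → GBP:
GBP 4,636,000.00 × 116.6 = INR 540,557,600.00
INR 540,557,600.00 ÷ 82.99 = USD 6,513,526.93
USD 6,513,526.93 × 0.7160 = GBP 4,663,685.28
Profit = GBP 4,663,685.28 − GBP 4,636,000.00

Profit: GBP 27,685.28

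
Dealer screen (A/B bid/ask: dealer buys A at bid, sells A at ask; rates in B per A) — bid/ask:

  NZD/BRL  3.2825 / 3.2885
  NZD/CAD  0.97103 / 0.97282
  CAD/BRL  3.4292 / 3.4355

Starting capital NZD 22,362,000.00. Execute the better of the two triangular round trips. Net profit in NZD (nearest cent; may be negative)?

Best loop NZD → CAD → BRL → NZD:
NZD 22,362,000.00 × 0.97103 (sell NZD at bid) = CAD 21,714,172.86
CAD 21,714,172.86 × 3.4292 (sell CAD at bid) = BRL 74,462,241.57
BRL 74,462,241.57 ÷ 3.2885 (buy NZD at ask) = NZD 22,643,223.83

Net profit: NZD 281,223.83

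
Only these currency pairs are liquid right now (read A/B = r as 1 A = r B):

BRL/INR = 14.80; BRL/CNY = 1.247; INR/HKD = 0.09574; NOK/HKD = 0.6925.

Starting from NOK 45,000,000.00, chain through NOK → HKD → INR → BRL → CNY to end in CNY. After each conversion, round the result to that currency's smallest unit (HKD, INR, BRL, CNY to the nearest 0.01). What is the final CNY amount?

NOK 45,000,000.00 × 0.6925 = HKD 31,162,500.00
HKD 31,162,500.00 ÷ 0.09574 = INR 325,490,912.89
INR 325,490,912.89 ÷ 14.80 = BRL 21,992,629.25
BRL 21,992,629.25 × 1.247 = CNY 27,424,808.67

CNY 27,424,808.67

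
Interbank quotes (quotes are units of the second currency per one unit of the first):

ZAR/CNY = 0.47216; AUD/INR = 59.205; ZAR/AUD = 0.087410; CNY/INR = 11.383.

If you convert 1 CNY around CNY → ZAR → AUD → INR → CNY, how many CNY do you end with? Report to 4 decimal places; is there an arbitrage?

Around CNY → ZAR → AUD → INR → CNY: 1 ÷ 0.47216 × 0.087410 × 59.205 ÷ 11.383 = 0.962883
Product < 1; profitable direction is CNY → INR → AUD → ZAR → CNY.

0.9629 (arbitrage exists)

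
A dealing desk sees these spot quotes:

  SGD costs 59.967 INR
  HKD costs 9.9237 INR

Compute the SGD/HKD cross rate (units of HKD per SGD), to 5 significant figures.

SGD/HKD = 6.0428

1 SGD × 59.967 = 59.967 INR
59.967 INR ÷ 9.9237 = 6.04281 HKD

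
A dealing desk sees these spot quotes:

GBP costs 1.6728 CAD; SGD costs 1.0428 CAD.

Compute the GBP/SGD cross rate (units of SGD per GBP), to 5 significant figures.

1 GBP × 1.6728 = 1.6728 CAD
1.6728 CAD ÷ 1.0428 = 1.60414 SGD

GBP/SGD = 1.6041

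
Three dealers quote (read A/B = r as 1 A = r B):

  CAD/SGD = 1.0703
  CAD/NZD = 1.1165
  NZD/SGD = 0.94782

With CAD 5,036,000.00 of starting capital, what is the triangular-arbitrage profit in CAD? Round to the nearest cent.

Profit: CAD 57,386.71

Profitable loop is CAD → SGD → NZD → CAD:
CAD 5,036,000.00 × 1.0703 = SGD 5,390,030.80
SGD 5,390,030.80 ÷ 0.94782 = NZD 5,686,766.26
NZD 5,686,766.26 ÷ 1.1165 = CAD 5,093,386.71
Profit = CAD 5,093,386.71 − CAD 5,036,000.00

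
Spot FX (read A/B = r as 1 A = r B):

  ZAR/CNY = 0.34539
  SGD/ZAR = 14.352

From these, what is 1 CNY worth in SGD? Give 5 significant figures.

1 CNY ÷ 0.34539 = 2.89528 ZAR
2.89528 ZAR ÷ 14.352 = 0.201733 SGD

CNY/SGD = 0.20173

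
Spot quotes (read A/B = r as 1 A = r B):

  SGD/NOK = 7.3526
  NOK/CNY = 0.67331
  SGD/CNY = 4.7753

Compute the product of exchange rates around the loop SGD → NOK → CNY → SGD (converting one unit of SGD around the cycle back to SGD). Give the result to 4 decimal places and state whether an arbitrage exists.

1.0367 (arbitrage exists)

Around SGD → NOK → CNY → SGD: 1 × 7.3526 × 0.67331 ÷ 4.7753 = 1.036705
Product > 1; profitable direction is SGD → NOK → CNY → SGD.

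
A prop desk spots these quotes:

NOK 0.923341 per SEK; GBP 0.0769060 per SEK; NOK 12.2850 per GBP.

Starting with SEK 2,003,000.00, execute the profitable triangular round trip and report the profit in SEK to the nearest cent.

Profit: SEK 46,529.69

Profitable loop is SEK → GBP → NOK → SEK:
SEK 2,003,000.00 × 0.0769060 = GBP 154,042.72
GBP 154,042.72 × 12.2850 = NOK 1,892,414.79
NOK 1,892,414.79 ÷ 0.923341 = SEK 2,049,529.69
Profit = SEK 2,049,529.69 − SEK 2,003,000.00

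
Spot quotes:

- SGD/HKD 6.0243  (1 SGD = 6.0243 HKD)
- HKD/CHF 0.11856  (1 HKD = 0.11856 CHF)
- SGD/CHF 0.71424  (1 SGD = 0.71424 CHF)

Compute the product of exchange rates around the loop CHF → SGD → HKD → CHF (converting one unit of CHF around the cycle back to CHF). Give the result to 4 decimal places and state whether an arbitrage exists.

Around CHF → SGD → HKD → CHF: 1 ÷ 0.71424 × 6.0243 × 0.11856 = 1.000001
Product ≈ 1 (deviation 0.000%, within rounding noise).

1.0000 (no arbitrage)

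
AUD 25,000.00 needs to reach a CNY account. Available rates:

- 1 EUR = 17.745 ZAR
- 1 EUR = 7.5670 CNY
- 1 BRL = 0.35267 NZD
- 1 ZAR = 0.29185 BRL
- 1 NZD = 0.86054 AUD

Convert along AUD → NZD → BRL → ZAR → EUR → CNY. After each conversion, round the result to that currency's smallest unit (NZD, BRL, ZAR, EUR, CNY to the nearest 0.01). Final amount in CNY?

AUD 25,000.00 ÷ 0.86054 = NZD 29,051.53
NZD 29,051.53 ÷ 0.35267 = BRL 82,375.96
BRL 82,375.96 ÷ 0.29185 = ZAR 282,254.45
ZAR 282,254.45 ÷ 17.745 = EUR 15,906.14
EUR 15,906.14 × 7.5670 = CNY 120,361.76

CNY 120,361.76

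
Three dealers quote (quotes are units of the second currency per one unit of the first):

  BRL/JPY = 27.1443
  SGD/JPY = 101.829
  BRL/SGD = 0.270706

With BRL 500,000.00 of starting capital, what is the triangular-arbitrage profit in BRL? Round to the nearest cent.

Profitable loop is BRL → SGD → JPY → BRL:
BRL 500,000.00 × 0.270706 = SGD 135,353.00
SGD 135,353.00 × 101.829 = JPY 13,782,861
JPY 13,782,861 ÷ 27.1443 = BRL 507,762.61
Profit = BRL 507,762.61 − BRL 500,000.00

Profit: BRL 7,762.61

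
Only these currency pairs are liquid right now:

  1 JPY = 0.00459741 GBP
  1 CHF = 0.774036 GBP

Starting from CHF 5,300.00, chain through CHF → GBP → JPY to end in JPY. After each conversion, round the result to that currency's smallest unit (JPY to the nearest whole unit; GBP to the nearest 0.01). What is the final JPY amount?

CHF 5,300.00 × 0.774036 = GBP 4,102.39
GBP 4,102.39 ÷ 0.00459741 = JPY 892,326

JPY 892,326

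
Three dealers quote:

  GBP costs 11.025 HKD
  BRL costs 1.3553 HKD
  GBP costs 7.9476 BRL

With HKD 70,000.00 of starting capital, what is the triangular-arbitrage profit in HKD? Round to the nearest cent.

Profit: HKD 1,648.19

Profitable loop is HKD → BRL → GBP → HKD:
HKD 70,000.00 ÷ 1.3553 = BRL 51,649.08
BRL 51,649.08 ÷ 7.9476 = GBP 6,498.70
GBP 6,498.70 × 11.025 = HKD 71,648.19
Profit = HKD 71,648.19 − HKD 70,000.00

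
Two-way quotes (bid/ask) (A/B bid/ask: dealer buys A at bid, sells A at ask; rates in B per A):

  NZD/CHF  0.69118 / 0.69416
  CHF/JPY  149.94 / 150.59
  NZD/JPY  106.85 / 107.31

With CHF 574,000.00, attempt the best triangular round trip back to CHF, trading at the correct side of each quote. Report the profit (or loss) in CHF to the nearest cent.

Best loop CHF → NZD → JPY → CHF:
CHF 574,000.00 ÷ 0.69416 (buy NZD at ask) = NZD 826,898.70
NZD 826,898.70 × 106.85 (sell NZD at bid) = JPY 88,354,126
JPY 88,354,126 ÷ 150.59 (buy CHF at ask) = CHF 586,719.74

Net profit: CHF 12,719.74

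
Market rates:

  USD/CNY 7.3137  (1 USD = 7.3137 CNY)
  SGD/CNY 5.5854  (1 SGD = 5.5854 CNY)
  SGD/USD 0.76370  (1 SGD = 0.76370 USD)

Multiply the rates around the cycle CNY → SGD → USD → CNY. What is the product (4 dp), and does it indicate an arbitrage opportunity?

1.0000 (no arbitrage)

Around CNY → SGD → USD → CNY: 1 ÷ 5.5854 × 0.76370 × 7.3137 = 1.000013
Product ≈ 1 (deviation 0.001%, within rounding noise).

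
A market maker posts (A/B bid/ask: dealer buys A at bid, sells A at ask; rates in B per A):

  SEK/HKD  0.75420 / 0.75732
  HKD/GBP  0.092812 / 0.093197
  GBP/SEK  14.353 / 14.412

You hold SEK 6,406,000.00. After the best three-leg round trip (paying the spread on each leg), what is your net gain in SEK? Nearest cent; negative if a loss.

Net profit: SEK 30,062.88

Best loop SEK → HKD → GBP → SEK:
SEK 6,406,000.00 × 0.75420 (sell SEK at bid) = HKD 4,831,405.20
HKD 4,831,405.20 × 0.092812 (sell HKD at bid) = GBP 448,412.38
GBP 448,412.38 × 14.353 (sell GBP at bid) = SEK 6,436,062.88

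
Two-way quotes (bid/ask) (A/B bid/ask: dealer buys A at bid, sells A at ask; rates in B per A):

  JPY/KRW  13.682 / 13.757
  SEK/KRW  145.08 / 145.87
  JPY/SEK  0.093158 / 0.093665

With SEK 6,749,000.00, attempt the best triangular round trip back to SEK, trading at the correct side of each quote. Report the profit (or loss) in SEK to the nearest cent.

Best loop SEK → JPY → KRW → SEK:
SEK 6,749,000.00 ÷ 0.093665 (buy JPY at ask) = JPY 72,054,663
JPY 72,054,663 × 13.682 (sell JPY at bid) = KRW 985,851,898
KRW 985,851,898 ÷ 145.87 (buy SEK at ask) = SEK 6,758,428.04

Net profit: SEK 9,428.04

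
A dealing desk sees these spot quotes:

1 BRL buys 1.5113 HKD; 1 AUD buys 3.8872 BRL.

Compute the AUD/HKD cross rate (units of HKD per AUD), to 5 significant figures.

1 AUD × 3.8872 = 3.8872 BRL
3.8872 BRL × 1.5113 = 5.87473 HKD

AUD/HKD = 5.8747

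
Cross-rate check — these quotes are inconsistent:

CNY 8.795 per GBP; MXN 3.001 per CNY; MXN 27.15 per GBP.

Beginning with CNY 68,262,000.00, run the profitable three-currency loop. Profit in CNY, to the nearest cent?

Profit: CNY 1,955,765.20

Profitable loop is CNY → GBP → MXN → CNY:
CNY 68,262,000.00 ÷ 8.795 = GBP 7,761,455.37
GBP 7,761,455.37 × 27.15 = MXN 210,723,513.36
MXN 210,723,513.36 ÷ 3.001 = CNY 70,217,765.20
Profit = CNY 70,217,765.20 − CNY 68,262,000.00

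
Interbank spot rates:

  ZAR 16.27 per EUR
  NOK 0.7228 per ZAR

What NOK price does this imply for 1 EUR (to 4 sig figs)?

1 EUR × 16.27 = 16.27 ZAR
16.27 ZAR × 0.7228 = 11.76 NOK

EUR/NOK = 11.76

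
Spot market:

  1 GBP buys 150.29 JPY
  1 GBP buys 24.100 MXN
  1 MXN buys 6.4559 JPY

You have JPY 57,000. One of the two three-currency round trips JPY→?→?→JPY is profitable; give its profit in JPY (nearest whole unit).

Profitable loop is JPY → GBP → MXN → JPY:
JPY 57,000 ÷ 150.29 = GBP 379.27
GBP 379.27 × 24.100 = MXN 9,140.33
MXN 9,140.33 × 6.4559 = JPY 59,009
Profit = JPY 59,009 − JPY 57,000

Profit: JPY 2,009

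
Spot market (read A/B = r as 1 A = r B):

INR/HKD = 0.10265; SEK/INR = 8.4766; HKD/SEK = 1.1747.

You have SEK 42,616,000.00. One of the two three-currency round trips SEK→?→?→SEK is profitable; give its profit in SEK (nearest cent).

Profit: SEK 943,240.23

Profitable loop is SEK → INR → HKD → SEK:
SEK 42,616,000.00 × 8.4766 = INR 361,238,785.60
INR 361,238,785.60 × 0.10265 = HKD 37,081,161.34
HKD 37,081,161.34 × 1.1747 = SEK 43,559,240.23
Profit = SEK 43,559,240.23 − SEK 42,616,000.00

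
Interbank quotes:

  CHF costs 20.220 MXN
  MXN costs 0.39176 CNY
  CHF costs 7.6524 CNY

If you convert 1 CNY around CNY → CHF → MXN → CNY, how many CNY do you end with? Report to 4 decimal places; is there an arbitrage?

1.0352 (arbitrage exists)

Around CNY → CHF → MXN → CNY: 1 ÷ 7.6524 × 20.220 × 0.39176 = 1.035151
Product > 1; profitable direction is CNY → CHF → MXN → CNY.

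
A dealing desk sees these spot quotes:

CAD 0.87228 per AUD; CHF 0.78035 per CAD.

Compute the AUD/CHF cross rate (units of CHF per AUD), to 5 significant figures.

AUD/CHF = 0.68068

1 AUD × 0.87228 = 0.87228 CAD
0.87228 CAD × 0.78035 = 0.680684 CHF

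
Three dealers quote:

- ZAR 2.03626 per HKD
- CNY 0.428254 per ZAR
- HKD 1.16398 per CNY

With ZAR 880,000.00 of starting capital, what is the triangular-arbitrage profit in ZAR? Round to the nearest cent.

Profit: ZAR 13,229.07

Profitable loop is ZAR → CNY → HKD → ZAR:
ZAR 880,000.00 × 0.428254 = CNY 376,863.52
CNY 376,863.52 × 1.16398 = HKD 438,661.60
HKD 438,661.60 × 2.03626 = ZAR 893,229.07
Profit = ZAR 893,229.07 − ZAR 880,000.00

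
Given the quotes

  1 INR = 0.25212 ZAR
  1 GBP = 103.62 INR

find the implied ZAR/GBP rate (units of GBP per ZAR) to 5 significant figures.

ZAR/GBP = 0.038278

1 ZAR ÷ 0.25212 = 3.96637 INR
3.96637 INR ÷ 103.62 = 0.038278 GBP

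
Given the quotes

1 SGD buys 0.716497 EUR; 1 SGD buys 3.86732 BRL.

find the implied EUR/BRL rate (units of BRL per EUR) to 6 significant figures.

1 EUR ÷ 0.716497 = 1.39568 SGD
1.39568 SGD × 3.86732 = 5.39754 BRL

EUR/BRL = 5.39754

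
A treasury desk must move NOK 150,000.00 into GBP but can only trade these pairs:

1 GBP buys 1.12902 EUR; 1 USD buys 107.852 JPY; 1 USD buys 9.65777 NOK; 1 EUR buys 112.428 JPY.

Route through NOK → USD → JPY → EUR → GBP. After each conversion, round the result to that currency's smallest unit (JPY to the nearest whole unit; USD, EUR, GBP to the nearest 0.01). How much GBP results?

GBP 13,196.74

NOK 150,000.00 ÷ 9.65777 = USD 15,531.54
USD 15,531.54 × 107.852 = JPY 1,675,108
JPY 1,675,108 ÷ 112.428 = EUR 14,899.38
EUR 14,899.38 ÷ 1.12902 = GBP 13,196.74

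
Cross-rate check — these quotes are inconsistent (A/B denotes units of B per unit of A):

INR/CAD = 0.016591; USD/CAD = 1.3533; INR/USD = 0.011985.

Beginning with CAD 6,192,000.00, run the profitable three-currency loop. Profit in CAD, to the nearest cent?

Profit: CAD 141,902.75

Profitable loop is CAD → USD → INR → CAD:
CAD 6,192,000.00 ÷ 1.3533 = USD 4,575,482.15
USD 4,575,482.15 ÷ 0.011985 = INR 381,767,388.80
INR 381,767,388.80 × 0.016591 = CAD 6,333,902.75
Profit = CAD 6,333,902.75 − CAD 6,192,000.00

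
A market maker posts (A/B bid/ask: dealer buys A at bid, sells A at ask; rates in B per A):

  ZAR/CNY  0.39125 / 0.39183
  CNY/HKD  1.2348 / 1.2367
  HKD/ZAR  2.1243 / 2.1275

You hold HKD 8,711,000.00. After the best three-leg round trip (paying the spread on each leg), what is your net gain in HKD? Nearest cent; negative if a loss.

Net profit: HKD 228,944.74

Best loop HKD → ZAR → CNY → HKD:
HKD 8,711,000.00 × 2.1243 (sell HKD at bid) = ZAR 18,504,777.30
ZAR 18,504,777.30 × 0.39125 (sell ZAR at bid) = CNY 7,239,994.12
CNY 7,239,994.12 × 1.2348 (sell CNY at bid) = HKD 8,939,944.74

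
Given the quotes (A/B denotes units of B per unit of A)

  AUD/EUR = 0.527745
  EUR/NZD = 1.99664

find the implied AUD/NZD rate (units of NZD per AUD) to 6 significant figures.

1 AUD × 0.527745 = 0.527745 EUR
0.527745 EUR × 1.99664 = 1.05372 NZD

AUD/NZD = 1.05372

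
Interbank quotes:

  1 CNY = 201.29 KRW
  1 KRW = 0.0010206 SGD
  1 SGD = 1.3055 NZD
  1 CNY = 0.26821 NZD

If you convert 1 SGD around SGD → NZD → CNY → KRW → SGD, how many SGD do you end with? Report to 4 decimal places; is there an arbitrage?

Around SGD → NZD → CNY → KRW → SGD: 1 × 1.3055 ÷ 0.26821 × 201.29 × 0.0010206 = 0.999953
Product ≈ 1 (deviation 0.005%, within rounding noise).

1.0000 (no arbitrage)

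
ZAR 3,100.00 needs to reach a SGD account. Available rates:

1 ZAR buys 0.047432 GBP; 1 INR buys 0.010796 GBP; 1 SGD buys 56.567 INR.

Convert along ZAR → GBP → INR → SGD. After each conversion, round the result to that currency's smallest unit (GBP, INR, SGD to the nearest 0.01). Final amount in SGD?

SGD 240.77

ZAR 3,100.00 × 0.047432 = GBP 147.04
GBP 147.04 ÷ 0.010796 = INR 13,619.86
INR 13,619.86 ÷ 56.567 = SGD 240.77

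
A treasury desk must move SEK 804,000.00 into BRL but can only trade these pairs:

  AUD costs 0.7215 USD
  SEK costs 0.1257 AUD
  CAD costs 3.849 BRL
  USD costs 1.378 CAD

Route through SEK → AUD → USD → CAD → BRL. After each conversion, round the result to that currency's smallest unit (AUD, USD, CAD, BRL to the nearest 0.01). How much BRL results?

SEK 804,000.00 × 0.1257 = AUD 101,062.80
AUD 101,062.80 × 0.7215 = USD 72,916.81
USD 72,916.81 × 1.378 = CAD 100,479.36
CAD 100,479.36 × 3.849 = BRL 386,745.06

BRL 386,745.06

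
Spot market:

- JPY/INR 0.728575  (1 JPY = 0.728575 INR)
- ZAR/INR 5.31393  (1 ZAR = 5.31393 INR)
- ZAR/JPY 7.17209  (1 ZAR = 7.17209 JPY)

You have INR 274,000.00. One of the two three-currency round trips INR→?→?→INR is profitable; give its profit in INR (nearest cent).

Profit: INR 4,641.88

Profitable loop is INR → JPY → ZAR → INR:
INR 274,000.00 ÷ 0.728575 = JPY 376,077
JPY 376,077 ÷ 7.17209 = ZAR 52,436.12
ZAR 52,436.12 × 5.31393 = INR 278,641.88
Profit = INR 278,641.88 − INR 274,000.00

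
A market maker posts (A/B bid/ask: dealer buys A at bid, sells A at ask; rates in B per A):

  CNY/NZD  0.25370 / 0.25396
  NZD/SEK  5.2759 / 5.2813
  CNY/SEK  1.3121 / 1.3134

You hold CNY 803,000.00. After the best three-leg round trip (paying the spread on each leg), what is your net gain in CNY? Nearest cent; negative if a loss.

Net profit: CNY 15,343.35

Best loop CNY → NZD → SEK → CNY:
CNY 803,000.00 × 0.25370 (sell CNY at bid) = NZD 203,721.10
NZD 203,721.10 × 5.2759 (sell NZD at bid) = SEK 1,074,812.15
SEK 1,074,812.15 ÷ 1.3134 (buy CNY at ask) = CNY 818,343.35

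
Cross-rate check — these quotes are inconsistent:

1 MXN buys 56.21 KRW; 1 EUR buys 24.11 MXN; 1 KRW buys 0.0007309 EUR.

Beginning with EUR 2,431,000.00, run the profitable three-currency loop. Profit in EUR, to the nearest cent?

Profitable loop is EUR → KRW → MXN → EUR:
EUR 2,431,000.00 ÷ 0.0007309 = KRW 3,326,036,393
KRW 3,326,036,393 ÷ 56.21 = MXN 59,171,613.48
MXN 59,171,613.48 ÷ 24.11 = EUR 2,454,235.32
Profit = EUR 2,454,235.32 − EUR 2,431,000.00

Profit: EUR 23,235.32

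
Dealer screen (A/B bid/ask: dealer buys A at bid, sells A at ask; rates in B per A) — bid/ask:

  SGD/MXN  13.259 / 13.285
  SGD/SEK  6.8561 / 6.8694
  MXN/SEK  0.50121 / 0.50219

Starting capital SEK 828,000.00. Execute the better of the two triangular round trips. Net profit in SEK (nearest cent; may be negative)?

Best loop SEK → MXN → SGD → SEK:
SEK 828,000.00 ÷ 0.50219 (buy MXN at ask) = MXN 1,648,778.35
MXN 1,648,778.35 ÷ 13.285 (buy SGD at ask) = SGD 124,108.27
SGD 124,108.27 × 6.8561 (sell SGD at bid) = SEK 850,898.70

Net profit: SEK 22,898.70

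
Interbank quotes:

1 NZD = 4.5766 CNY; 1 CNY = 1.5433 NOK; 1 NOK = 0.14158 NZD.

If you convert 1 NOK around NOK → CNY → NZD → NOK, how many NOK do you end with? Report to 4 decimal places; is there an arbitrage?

Around NOK → CNY → NZD → NOK: 1 ÷ 1.5433 ÷ 4.5766 ÷ 0.14158 = 1.000011
Product ≈ 1 (deviation 0.001%, within rounding noise).

1.0000 (no arbitrage)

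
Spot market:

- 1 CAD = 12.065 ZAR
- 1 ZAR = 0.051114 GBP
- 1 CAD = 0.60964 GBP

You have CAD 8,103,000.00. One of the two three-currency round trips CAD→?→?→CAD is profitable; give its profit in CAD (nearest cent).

Profitable loop is CAD → ZAR → GBP → CAD:
CAD 8,103,000.00 × 12.065 = ZAR 97,762,695.00
ZAR 97,762,695.00 × 0.051114 = GBP 4,997,042.39
GBP 4,997,042.39 ÷ 0.60964 = CAD 8,196,710.18
Profit = CAD 8,196,710.18 − CAD 8,103,000.00

Profit: CAD 93,710.18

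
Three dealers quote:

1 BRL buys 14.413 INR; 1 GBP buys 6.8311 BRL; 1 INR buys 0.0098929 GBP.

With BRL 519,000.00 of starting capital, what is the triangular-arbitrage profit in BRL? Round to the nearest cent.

Profitable loop is BRL → GBP → INR → BRL:
BRL 519,000.00 ÷ 6.8311 = GBP 75,976.05
GBP 75,976.05 ÷ 0.0098929 = INR 7,679,856.33
INR 7,679,856.33 ÷ 14.413 = BRL 532,842.32
Profit = BRL 532,842.32 − BRL 519,000.00

Profit: BRL 13,842.32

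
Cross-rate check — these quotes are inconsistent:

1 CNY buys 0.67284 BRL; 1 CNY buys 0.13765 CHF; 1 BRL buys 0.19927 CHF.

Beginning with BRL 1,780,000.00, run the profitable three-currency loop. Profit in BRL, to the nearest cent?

Profit: BRL 47,437.34

Profitable loop is BRL → CNY → CHF → BRL:
BRL 1,780,000.00 ÷ 0.67284 = CNY 2,645,502.65
CNY 2,645,502.65 × 0.13765 = CHF 364,153.44
CHF 364,153.44 ÷ 0.19927 = BRL 1,827,437.34
Profit = BRL 1,827,437.34 − BRL 1,780,000.00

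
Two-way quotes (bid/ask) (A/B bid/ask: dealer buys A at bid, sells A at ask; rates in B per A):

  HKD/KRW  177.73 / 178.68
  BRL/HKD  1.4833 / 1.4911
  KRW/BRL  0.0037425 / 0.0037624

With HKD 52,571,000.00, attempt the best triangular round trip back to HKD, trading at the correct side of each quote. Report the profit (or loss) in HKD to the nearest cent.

Best loop HKD → BRL → KRW → HKD:
HKD 52,571,000.00 ÷ 1.4911 (buy BRL at ask) = BRL 35,256,522.03
BRL 35,256,522.03 ÷ 0.0037624 (buy KRW at ask) = KRW 9,370,753,251
KRW 9,370,753,251 ÷ 178.68 (buy HKD at ask) = HKD 52,444,332.05

Net result: HKD -126,667.95 (no profitable arbitrage after spreads)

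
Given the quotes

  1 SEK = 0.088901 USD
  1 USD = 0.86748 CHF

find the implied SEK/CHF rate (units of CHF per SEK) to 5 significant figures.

SEK/CHF = 0.077120

1 SEK × 0.088901 = 0.088901 USD
0.088901 USD × 0.86748 = 0.0771198 CHF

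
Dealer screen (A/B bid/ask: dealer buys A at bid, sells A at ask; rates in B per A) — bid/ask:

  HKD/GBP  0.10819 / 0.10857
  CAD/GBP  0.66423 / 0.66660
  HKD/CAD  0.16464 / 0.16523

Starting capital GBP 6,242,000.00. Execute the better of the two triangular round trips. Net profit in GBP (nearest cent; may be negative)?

Best loop GBP → HKD → CAD → GBP:
GBP 6,242,000.00 ÷ 0.10857 (buy HKD at ask) = HKD 57,492,861.75
HKD 57,492,861.75 × 0.16464 (sell HKD at bid) = CAD 9,465,624.76
CAD 9,465,624.76 × 0.66423 (sell CAD at bid) = GBP 6,287,351.93

Net profit: GBP 45,351.93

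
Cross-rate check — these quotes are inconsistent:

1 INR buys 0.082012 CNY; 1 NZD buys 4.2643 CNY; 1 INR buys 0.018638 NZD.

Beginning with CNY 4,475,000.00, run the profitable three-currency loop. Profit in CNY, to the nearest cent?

Profit: CNY 142,675.23

Profitable loop is CNY → NZD → INR → CNY:
CNY 4,475,000.00 ÷ 4.2643 = NZD 1,049,410.22
NZD 1,049,410.22 ÷ 0.018638 = INR 56,304,872.83
INR 56,304,872.83 × 0.082012 = CNY 4,617,675.23
Profit = CNY 4,617,675.23 − CNY 4,475,000.00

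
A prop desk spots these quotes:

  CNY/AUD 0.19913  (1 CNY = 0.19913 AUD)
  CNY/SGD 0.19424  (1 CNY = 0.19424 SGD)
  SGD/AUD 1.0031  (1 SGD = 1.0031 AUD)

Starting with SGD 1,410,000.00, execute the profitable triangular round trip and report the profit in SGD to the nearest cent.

Profitable loop is SGD → CNY → AUD → SGD:
SGD 1,410,000.00 ÷ 0.19424 = CNY 7,259,060.96
CNY 7,259,060.96 × 0.19913 = AUD 1,445,496.81
AUD 1,445,496.81 ÷ 1.0031 = SGD 1,441,029.62
Profit = SGD 1,441,029.62 − SGD 1,410,000.00

Profit: SGD 31,029.62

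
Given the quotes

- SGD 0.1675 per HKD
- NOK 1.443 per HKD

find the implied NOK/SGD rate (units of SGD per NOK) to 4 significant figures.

NOK/SGD = 0.1161

1 NOK ÷ 1.443 = 0.693001 HKD
0.693001 HKD × 0.1675 = 0.116078 SGD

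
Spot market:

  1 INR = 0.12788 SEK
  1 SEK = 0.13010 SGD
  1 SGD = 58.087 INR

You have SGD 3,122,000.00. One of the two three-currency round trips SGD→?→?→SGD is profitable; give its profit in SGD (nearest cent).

Profit: SGD 108,531.85

Profitable loop is SGD → SEK → INR → SGD:
SGD 3,122,000.00 ÷ 0.13010 = SEK 23,996,925.44
SEK 23,996,925.44 ÷ 0.12788 = INR 187,651,903.68
INR 187,651,903.68 ÷ 58.087 = SGD 3,230,531.85
Profit = SGD 3,230,531.85 − SGD 3,122,000.00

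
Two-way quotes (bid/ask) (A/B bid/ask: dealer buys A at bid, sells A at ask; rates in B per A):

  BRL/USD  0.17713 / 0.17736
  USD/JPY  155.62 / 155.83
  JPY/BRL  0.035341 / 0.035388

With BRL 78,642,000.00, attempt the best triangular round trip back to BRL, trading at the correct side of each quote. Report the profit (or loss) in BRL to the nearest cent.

Best loop BRL → JPY → USD → BRL:
BRL 78,642,000.00 ÷ 0.035388 (buy JPY at ask) = JPY 2,222,278,739
JPY 2,222,278,739 ÷ 155.83 (buy USD at ask) = USD 14,260,917.27
USD 14,260,917.27 ÷ 0.17736 (buy BRL at ask) = BRL 80,406,615.20

Net profit: BRL 1,764,615.20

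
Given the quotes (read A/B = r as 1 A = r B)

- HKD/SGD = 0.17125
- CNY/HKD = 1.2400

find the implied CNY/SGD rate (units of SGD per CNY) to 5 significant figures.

1 CNY × 1.2400 = 1.24 HKD
1.24 HKD × 0.17125 = 0.21235 SGD

CNY/SGD = 0.21235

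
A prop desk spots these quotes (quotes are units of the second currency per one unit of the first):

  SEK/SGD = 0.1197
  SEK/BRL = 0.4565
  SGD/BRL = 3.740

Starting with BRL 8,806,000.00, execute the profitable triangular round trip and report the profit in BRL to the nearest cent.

Profitable loop is BRL → SGD → SEK → BRL:
BRL 8,806,000.00 ÷ 3.740 = SGD 2,354,545.45
SGD 2,354,545.45 ÷ 0.1197 = SEK 19,670,388.09
SEK 19,670,388.09 × 0.4565 = BRL 8,979,532.16
Profit = BRL 8,979,532.16 − BRL 8,806,000.00

Profit: BRL 173,532.16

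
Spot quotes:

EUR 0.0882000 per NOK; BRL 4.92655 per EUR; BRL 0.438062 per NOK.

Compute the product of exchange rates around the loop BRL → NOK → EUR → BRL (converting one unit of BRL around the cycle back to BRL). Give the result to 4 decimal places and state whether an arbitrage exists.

0.9919 (arbitrage exists)

Around BRL → NOK → EUR → BRL: 1 ÷ 0.438062 × 0.0882000 × 4.92655 = 0.991918
Product < 1; profitable direction is BRL → EUR → NOK → BRL.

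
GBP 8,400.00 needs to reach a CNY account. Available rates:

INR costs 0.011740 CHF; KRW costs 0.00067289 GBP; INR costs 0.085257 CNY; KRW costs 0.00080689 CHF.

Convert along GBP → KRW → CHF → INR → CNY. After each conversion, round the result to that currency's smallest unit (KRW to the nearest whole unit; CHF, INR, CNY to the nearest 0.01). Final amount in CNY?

GBP 8,400.00 ÷ 0.00067289 = KRW 12,483,467
KRW 12,483,467 × 0.00080689 = CHF 10,072.78
CHF 10,072.78 ÷ 0.011740 = INR 857,988.07
INR 857,988.07 × 0.085257 = CNY 73,149.49

CNY 73,149.49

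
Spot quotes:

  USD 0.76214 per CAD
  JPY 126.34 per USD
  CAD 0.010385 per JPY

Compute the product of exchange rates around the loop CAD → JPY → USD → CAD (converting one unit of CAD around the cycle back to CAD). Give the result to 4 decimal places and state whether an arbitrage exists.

1.0000 (no arbitrage)

Around CAD → JPY → USD → CAD: 1 ÷ 0.010385 ÷ 126.34 ÷ 0.76214 = 1.000041
Product ≈ 1 (deviation 0.004%, within rounding noise).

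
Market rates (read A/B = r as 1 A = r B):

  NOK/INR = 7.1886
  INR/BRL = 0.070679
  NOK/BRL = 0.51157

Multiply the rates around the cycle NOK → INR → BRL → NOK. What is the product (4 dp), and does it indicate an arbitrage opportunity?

0.9932 (arbitrage exists)

Around NOK → INR → BRL → NOK: 1 × 7.1886 × 0.070679 ÷ 0.51157 = 0.993184
Product < 1; profitable direction is NOK → BRL → INR → NOK.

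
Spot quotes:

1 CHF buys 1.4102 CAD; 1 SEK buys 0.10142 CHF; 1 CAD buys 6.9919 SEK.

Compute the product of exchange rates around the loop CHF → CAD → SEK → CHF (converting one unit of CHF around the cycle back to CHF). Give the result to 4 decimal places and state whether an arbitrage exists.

1.0000 (no arbitrage)

Around CHF → CAD → SEK → CHF: 1 × 1.4102 × 6.9919 × 0.10142 = 0.999999
Product ≈ 1 (deviation 0.000%, within rounding noise).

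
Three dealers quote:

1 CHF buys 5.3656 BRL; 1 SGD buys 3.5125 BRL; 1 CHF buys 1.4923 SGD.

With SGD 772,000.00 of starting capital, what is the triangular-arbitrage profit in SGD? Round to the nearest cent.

Profitable loop is SGD → CHF → BRL → SGD:
SGD 772,000.00 ÷ 1.4923 = CHF 517,322.25
CHF 517,322.25 × 5.3656 = BRL 2,775,744.29
BRL 2,775,744.29 ÷ 3.5125 = SGD 790,247.48
Profit = SGD 790,247.48 − SGD 772,000.00

Profit: SGD 18,247.48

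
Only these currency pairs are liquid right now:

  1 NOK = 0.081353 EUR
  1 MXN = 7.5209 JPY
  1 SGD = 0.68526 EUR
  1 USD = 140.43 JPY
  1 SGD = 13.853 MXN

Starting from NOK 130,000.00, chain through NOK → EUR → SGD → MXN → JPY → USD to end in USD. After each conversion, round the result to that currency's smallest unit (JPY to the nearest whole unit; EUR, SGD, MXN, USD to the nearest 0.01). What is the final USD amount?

NOK 130,000.00 × 0.081353 = EUR 10,575.89
EUR 10,575.89 ÷ 0.68526 = SGD 15,433.40
SGD 15,433.40 × 13.853 = MXN 213,798.89
MXN 213,798.89 × 7.5209 = JPY 1,607,960
JPY 1,607,960 ÷ 140.43 = USD 11,450.26

USD 11,450.26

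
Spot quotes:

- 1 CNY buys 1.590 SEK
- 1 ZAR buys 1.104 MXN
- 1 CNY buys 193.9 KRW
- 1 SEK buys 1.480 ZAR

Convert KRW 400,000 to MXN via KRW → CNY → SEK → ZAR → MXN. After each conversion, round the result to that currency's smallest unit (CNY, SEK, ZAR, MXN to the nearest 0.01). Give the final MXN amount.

MXN 5,359.32

KRW 400,000 ÷ 193.9 = CNY 2,062.92
CNY 2,062.92 × 1.590 = SEK 3,280.04
SEK 3,280.04 × 1.480 = ZAR 4,854.46
ZAR 4,854.46 × 1.104 = MXN 5,359.32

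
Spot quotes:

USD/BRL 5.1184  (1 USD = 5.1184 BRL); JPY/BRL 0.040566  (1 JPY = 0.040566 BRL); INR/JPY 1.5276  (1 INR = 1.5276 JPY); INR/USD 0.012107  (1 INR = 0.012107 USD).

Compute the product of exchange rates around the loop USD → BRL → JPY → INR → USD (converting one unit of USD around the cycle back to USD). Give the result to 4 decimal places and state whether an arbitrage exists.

1.0000 (no arbitrage)

Around USD → BRL → JPY → INR → USD: 1 × 5.1184 ÷ 0.040566 ÷ 1.5276 × 0.012107 = 0.999998
Product ≈ 1 (deviation 0.000%, within rounding noise).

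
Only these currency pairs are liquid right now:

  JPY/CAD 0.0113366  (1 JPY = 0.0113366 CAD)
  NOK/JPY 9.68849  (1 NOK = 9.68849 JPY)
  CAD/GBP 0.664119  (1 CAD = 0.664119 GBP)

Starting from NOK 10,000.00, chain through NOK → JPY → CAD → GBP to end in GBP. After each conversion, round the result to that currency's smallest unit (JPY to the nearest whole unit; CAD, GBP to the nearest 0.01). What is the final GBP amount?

GBP 729.44

NOK 10,000.00 × 9.68849 = JPY 96,885
JPY 96,885 × 0.0113366 = CAD 1,098.35
CAD 1,098.35 × 0.664119 = GBP 729.44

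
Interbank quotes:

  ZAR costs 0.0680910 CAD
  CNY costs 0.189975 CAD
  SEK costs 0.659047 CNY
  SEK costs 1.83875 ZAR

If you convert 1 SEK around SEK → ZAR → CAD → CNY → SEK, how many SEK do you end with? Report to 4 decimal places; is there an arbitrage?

Around SEK → ZAR → CAD → CNY → SEK: 1 × 1.83875 × 0.0680910 ÷ 0.189975 ÷ 0.659047 = 0.999999
Product ≈ 1 (deviation 0.000%, within rounding noise).

1.0000 (no arbitrage)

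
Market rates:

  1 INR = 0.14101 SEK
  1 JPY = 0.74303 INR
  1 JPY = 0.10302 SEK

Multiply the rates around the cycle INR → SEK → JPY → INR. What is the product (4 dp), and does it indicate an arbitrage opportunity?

Around INR → SEK → JPY → INR: 1 × 0.14101 ÷ 0.10302 × 0.74303 = 1.017032
Product > 1; profitable direction is INR → SEK → JPY → INR.

1.0170 (arbitrage exists)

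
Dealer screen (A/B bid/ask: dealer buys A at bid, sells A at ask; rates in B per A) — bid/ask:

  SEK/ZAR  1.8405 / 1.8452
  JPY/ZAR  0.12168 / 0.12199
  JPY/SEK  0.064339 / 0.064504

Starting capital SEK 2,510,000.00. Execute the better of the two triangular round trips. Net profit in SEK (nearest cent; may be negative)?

Best loop SEK → JPY → ZAR → SEK:
SEK 2,510,000.00 ÷ 0.064504 (buy JPY at ask) = JPY 38,912,316
JPY 38,912,316 × 0.12168 (sell JPY at bid) = ZAR 4,734,850.55
ZAR 4,734,850.55 ÷ 1.8452 (buy SEK at ask) = SEK 2,566,036.50

Net profit: SEK 56,036.50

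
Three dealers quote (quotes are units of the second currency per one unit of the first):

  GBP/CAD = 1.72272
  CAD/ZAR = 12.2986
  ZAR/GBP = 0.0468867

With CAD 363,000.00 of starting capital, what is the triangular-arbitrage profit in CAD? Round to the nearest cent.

Profit: CAD 2,415.18

Profitable loop is CAD → GBP → ZAR → CAD:
CAD 363,000.00 ÷ 1.72272 = GBP 210,713.29
GBP 210,713.29 ÷ 0.0468867 = ZAR 4,494,095.14
ZAR 4,494,095.14 ÷ 12.2986 = CAD 365,415.18
Profit = CAD 365,415.18 − CAD 363,000.00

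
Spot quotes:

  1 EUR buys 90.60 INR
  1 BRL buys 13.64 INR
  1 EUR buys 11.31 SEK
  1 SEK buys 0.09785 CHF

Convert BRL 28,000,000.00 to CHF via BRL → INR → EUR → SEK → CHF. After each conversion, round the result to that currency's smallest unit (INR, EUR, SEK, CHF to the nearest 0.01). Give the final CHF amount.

CHF 4,665,171.77

BRL 28,000,000.00 × 13.64 = INR 381,920,000.00
INR 381,920,000.00 ÷ 90.60 = EUR 4,215,452.54
EUR 4,215,452.54 × 11.31 = SEK 47,676,768.23
SEK 47,676,768.23 × 0.09785 = CHF 4,665,171.77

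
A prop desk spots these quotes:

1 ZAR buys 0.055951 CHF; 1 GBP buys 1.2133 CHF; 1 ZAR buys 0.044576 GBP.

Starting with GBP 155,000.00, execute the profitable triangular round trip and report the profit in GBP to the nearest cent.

Profit: GBP 5,350.48

Profitable loop is GBP → ZAR → CHF → GBP:
GBP 155,000.00 ÷ 0.044576 = ZAR 3,477,207.47
ZAR 3,477,207.47 × 0.055951 = CHF 194,553.23
CHF 194,553.23 ÷ 1.2133 = GBP 160,350.48
Profit = GBP 160,350.48 − GBP 155,000.00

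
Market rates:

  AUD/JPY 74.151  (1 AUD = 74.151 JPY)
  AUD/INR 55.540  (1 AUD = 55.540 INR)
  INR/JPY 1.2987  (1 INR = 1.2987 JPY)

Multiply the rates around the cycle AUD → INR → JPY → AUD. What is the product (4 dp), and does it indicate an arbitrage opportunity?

Around AUD → INR → JPY → AUD: 1 × 55.540 × 1.2987 ÷ 74.151 = 0.972742
Product < 1; profitable direction is AUD → JPY → INR → AUD.

0.9727 (arbitrage exists)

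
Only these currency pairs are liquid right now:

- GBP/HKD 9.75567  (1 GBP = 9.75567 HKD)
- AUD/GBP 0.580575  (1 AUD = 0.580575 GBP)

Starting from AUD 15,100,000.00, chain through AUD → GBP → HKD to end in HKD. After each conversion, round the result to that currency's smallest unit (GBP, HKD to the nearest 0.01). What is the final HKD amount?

AUD 15,100,000.00 × 0.580575 = GBP 8,766,682.50
GBP 8,766,682.50 × 9.75567 = HKD 85,524,861.46

HKD 85,524,861.46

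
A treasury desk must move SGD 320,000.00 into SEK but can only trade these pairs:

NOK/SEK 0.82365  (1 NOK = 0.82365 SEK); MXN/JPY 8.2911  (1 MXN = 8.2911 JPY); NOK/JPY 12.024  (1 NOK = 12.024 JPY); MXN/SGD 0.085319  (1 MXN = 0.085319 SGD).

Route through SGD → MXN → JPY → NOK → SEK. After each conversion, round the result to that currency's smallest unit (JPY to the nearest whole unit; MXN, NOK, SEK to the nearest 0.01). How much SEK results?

SEK 2,130,149.61

SGD 320,000.00 ÷ 0.085319 = MXN 3,750,629.99
MXN 3,750,629.99 × 8.2911 = JPY 31,096,848
JPY 31,096,848 ÷ 12.024 = NOK 2,586,231.54
NOK 2,586,231.54 × 0.82365 = SEK 2,130,149.61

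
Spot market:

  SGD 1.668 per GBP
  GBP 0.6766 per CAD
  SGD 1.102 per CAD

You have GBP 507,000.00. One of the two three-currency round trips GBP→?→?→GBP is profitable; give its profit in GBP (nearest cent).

Profitable loop is GBP → SGD → CAD → GBP:
GBP 507,000.00 × 1.668 = SGD 845,676.00
SGD 845,676.00 ÷ 1.102 = CAD 767,401.09
CAD 767,401.09 × 0.6766 = GBP 519,223.58
Profit = GBP 519,223.58 − GBP 507,000.00

Profit: GBP 12,223.58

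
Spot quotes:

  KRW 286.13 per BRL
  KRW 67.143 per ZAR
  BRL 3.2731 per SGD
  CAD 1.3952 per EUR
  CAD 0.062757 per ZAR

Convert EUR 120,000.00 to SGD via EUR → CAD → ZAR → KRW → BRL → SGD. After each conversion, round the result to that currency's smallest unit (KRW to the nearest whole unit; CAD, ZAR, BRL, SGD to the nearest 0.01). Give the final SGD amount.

EUR 120,000.00 × 1.3952 = CAD 167,424.00
CAD 167,424.00 ÷ 0.062757 = ZAR 2,667,813.95
ZAR 2,667,813.95 × 67.143 = KRW 179,125,032
KRW 179,125,032 ÷ 286.13 = BRL 626,026.74
BRL 626,026.74 ÷ 3.2731 = SGD 191,264.17

SGD 191,264.17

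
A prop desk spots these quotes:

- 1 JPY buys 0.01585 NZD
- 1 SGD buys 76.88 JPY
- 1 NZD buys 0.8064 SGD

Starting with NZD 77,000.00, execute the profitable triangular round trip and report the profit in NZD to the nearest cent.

Profitable loop is NZD → JPY → SGD → NZD:
NZD 77,000.00 ÷ 0.01585 = JPY 4,858,044
JPY 4,858,044 ÷ 76.88 = SGD 63,189.96
SGD 63,189.96 ÷ 0.8064 = NZD 78,360.57
Profit = NZD 78,360.57 − NZD 77,000.00

Profit: NZD 1,360.57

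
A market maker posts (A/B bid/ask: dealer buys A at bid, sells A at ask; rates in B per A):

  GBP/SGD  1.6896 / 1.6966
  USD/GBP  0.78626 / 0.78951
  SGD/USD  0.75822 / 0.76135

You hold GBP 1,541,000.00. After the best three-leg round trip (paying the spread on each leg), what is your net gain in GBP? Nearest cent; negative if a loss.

Net profit: GBP 11,200.99

Best loop GBP → SGD → USD → GBP:
GBP 1,541,000.00 × 1.6896 (sell GBP at bid) = SGD 2,603,673.60
SGD 2,603,673.60 × 0.75822 (sell SGD at bid) = USD 1,974,157.40
USD 1,974,157.40 × 0.78626 (sell USD at bid) = GBP 1,552,200.99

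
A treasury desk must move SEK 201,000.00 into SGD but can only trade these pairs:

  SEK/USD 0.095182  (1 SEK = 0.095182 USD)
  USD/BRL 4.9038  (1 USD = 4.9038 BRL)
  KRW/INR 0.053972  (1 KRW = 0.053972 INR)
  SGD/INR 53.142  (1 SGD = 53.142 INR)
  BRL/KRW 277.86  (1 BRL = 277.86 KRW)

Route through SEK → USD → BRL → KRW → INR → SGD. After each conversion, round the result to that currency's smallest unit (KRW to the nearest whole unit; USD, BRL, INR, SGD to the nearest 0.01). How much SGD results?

SEK 201,000.00 × 0.095182 = USD 19,131.58
USD 19,131.58 × 4.9038 = BRL 93,817.44
BRL 93,817.44 × 277.86 = KRW 26,068,114
KRW 26,068,114 × 0.053972 = INR 1,406,948.25
INR 1,406,948.25 ÷ 53.142 = SGD 26,475.26

SGD 26,475.26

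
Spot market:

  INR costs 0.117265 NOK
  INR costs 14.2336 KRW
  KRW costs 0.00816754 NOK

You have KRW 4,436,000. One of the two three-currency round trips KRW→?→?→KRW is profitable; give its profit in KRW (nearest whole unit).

Profitable loop is KRW → INR → NOK → KRW:
KRW 4,436,000 ÷ 14.2336 = INR 311,656.92
INR 311,656.92 × 0.117265 = NOK 36,546.45
NOK 36,546.45 ÷ 0.00816754 = KRW 4,474,597
Profit = KRW 4,474,597 − KRW 4,436,000

Profit: KRW 38,597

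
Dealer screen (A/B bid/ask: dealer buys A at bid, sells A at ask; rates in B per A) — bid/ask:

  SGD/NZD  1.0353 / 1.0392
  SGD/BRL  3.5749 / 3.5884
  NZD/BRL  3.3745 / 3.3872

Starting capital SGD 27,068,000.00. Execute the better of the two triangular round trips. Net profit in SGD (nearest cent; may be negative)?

Best loop SGD → BRL → NZD → SGD:
SGD 27,068,000.00 × 3.5749 (sell SGD at bid) = BRL 96,765,393.20
BRL 96,765,393.20 ÷ 3.3872 (buy NZD at ask) = NZD 28,567,959.73
NZD 28,567,959.73 ÷ 1.0392 (buy SGD at ask) = SGD 27,490,338.46

Net profit: SGD 422,338.46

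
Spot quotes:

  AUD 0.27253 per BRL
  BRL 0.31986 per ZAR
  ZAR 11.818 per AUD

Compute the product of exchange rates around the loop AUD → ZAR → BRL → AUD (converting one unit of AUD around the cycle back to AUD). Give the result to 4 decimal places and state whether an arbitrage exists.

Around AUD → ZAR → BRL → AUD: 1 × 11.818 × 0.31986 × 0.27253 = 1.030192
Product > 1; profitable direction is AUD → ZAR → BRL → AUD.

1.0302 (arbitrage exists)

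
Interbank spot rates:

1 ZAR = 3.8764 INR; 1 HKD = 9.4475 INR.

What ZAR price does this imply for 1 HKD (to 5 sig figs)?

1 HKD × 9.4475 = 9.4475 INR
9.4475 INR ÷ 3.8764 = 2.43718 ZAR

HKD/ZAR = 2.4372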